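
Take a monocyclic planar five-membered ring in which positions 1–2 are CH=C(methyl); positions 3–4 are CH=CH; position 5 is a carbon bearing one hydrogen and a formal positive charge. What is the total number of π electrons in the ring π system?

4

Every ring atom contributes a p orbital perpendicular to the ring (the double-bond atoms are sp², each contributing one p electron; the carbocation has an empty p orbital), so the π system is cyclic and fully conjugated.
π-electron count: 2 × 2 = 4 from the double-bond units + 0 from the CH(+) atom = 4.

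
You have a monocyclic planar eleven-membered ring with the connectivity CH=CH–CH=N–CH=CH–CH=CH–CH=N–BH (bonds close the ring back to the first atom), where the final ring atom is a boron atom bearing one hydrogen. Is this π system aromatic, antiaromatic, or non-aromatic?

Aromatic

Every ring atom contributes a p orbital perpendicular to the ring (the double-bond atoms are sp², each contributing one p electron; each sp² =N– keeps its lone pair in-plane and puts one electron into the π system; the boron has an empty p orbital), so the π system is cyclic and fully conjugated.
Adding the contributions, 5 × 2 = 10 from the double-bond units + 0 from the BH atom = 10.
Since 10 = 4·2 + 2, the ring meets the 4n+2 criterion.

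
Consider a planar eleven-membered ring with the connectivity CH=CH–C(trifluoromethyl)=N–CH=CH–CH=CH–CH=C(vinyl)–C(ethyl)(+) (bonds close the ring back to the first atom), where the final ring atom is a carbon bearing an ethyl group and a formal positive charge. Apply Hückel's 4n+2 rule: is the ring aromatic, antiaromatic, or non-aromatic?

The p orbitals form a continuous loop: every atom in a ring double bond is sp² and brings one electron to the p orbital; each =N– nitrogen is pyridine-type (lone pair in the sp² plane, one electron in the p orbital); the carbocation has an empty p orbital. The ring is fully conjugated.
Tallying contributions gives 5 × 2 = 10 from the double-bond units + 0 from the C(ethyl)(+) atom = 10.
10 = 4(2) + 2, which satisfies Hückel's 4n+2 rule.

Aromatic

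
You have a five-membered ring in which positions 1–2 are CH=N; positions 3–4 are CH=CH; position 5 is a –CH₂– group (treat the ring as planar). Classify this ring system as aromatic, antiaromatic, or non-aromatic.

Non-aromatic

The CH2 carbon is saturated: the tetrahedral CH₂ carbon is sp³ and has no p orbital in the ring π system. Conjugation is not continuous around the ring.
Hückel's rule only applies to fully conjugated rings, so this one is simply non-aromatic.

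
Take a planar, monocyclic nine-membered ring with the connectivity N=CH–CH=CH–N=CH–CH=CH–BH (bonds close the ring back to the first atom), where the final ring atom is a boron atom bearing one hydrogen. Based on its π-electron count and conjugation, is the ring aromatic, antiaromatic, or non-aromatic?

All ring atoms are sp² and supply a p orbital to the ring (every atom in a ring double bond is sp² and brings one electron to the p orbital; each sp² =N– keeps its lone pair in-plane and puts one electron into the π system; the boron has an empty p orbital); the conjugation is uninterrupted.
Tallying contributions gives 4 × 2 = 8 from the double-bond units + 0 from the BH atom = 8.
8 = 4(2); a planar, fully conjugated 4n system is antiaromatic.

Antiaromatic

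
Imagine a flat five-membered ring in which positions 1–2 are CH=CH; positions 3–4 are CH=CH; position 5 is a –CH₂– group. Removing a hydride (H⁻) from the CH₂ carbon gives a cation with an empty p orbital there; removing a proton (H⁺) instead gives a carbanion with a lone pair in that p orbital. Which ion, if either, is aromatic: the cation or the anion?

Once that carbon is sp², every ring atom has a p orbital and both ions are fully conjugated.
Cation: 2 × 2 + 0 = 4 π electrons → 4(1), antiaromatic.
Anion: 2 × 2 + 2 = 6 π electrons → 4(1)+2, aromatic.

The anion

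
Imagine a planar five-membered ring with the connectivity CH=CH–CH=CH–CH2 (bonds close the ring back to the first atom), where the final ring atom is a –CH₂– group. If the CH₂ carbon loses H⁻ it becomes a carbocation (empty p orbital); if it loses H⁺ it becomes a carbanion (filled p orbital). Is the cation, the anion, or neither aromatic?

Once that carbon is sp², every ring atom has a p orbital and both ions are fully conjugated.
Cation: 2 × 2 + 0 = 4 π electrons → 4(1), antiaromatic.
Anion: 2 × 2 + 2 = 6 π electrons → 4(1)+2, aromatic.

The anion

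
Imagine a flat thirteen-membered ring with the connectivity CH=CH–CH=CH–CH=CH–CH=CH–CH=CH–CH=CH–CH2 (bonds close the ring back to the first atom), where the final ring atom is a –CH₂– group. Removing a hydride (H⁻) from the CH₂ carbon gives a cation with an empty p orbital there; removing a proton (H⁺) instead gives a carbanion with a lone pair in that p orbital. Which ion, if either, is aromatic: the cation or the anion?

The anion

In either ion the ring is fully conjugated: every atom, including the new sp² carbon, supplies a p orbital.
Cation: 6 × 2 + 0 = 12 π electrons → 4(3), antiaromatic.
Anion: 6 × 2 + 2 = 14 π electrons → 4(3)+2, aromatic.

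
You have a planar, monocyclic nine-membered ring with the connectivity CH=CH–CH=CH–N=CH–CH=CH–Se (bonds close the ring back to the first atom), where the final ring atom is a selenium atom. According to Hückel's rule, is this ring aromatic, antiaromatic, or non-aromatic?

Aromatic

Every ring atom contributes a p orbital perpendicular to the ring (the double-bond atoms are sp², each contributing one p electron; the doubly-bonded nitrogens are pyridine-type — their lone pairs lie in the ring plane, leaving one electron in the p orbital; the selenium donates one lone pair from its p orbital), so the π system is cyclic and fully conjugated.
Counting π electrons: 4 × 2 = 8 from the double-bond units + 2 from the Se atom = 10.
10 = 4(2) + 2, which satisfies Hückel's 4n+2 rule.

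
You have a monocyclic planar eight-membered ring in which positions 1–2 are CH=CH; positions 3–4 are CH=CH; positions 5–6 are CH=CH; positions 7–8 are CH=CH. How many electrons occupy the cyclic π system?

Every ring atom contributes a p orbital perpendicular to the ring (every atom in a ring double bond is sp² and brings one electron to the p orbital), so the π system is cyclic and fully conjugated.
Tallying contributions gives 4 × 2 = 8 from the 4 double-bond units.

8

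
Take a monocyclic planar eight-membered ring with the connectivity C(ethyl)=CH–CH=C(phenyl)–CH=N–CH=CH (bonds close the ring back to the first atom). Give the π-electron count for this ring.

Every ring atom contributes a p orbital perpendicular to the ring (each doubly-bonded ring atom is sp² with one p-orbital electron; the doubly-bonded nitrogens are pyridine-type — their lone pairs lie in the ring plane, leaving one electron in the p orbital), so the π system is cyclic and fully conjugated.
Counting π electrons: 4 × 2 = 8 from the 4 double-bond units.

8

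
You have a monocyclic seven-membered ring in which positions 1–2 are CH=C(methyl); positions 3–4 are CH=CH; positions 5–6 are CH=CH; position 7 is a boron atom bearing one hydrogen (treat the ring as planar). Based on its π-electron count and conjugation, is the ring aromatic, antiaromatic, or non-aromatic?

Aromatic

Check conjugation: each doubly-bonded ring atom is sp² with one p-orbital electron; the boron has an empty p orbital — every position has a p orbital, so the cyclic π system is continuous.
Adding the contributions, 3 × 2 = 6 from the double-bond units + 0 from the BH atom = 6.
6 = 4(1) + 2, which satisfies Hückel's 4n+2 rule.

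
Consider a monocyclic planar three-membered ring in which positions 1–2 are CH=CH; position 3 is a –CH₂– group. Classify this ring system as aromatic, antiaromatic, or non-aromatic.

Non-aromatic

At the CH2 position, the tetrahedral CH₂ carbon is sp³ and has no p orbital in the ring π system; the ring's p-orbital overlap is broken there.
Hückel's rule only applies to fully conjugated rings, so this one is simply non-aromatic.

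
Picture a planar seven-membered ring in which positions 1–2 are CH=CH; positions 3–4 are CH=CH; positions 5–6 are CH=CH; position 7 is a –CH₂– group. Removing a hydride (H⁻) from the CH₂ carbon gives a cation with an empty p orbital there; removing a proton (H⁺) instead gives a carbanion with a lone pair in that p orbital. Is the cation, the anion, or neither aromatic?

Once that carbon is sp², every ring atom has a p orbital and both ions are fully conjugated.
Cation: 3 × 2 + 0 = 6 π electrons → 4(1)+2, aromatic.
Anion: 3 × 2 + 2 = 8 π electrons → 4(2), antiaromatic.

The cation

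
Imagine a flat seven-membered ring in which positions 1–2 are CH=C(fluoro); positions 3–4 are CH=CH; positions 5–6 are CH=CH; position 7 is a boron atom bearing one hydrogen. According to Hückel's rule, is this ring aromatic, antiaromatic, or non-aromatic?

The p orbitals form a continuous loop: each doubly-bonded ring atom is sp² with one p-orbital electron; the boron has an empty p orbital. The ring is fully conjugated.
Adding the contributions, 3 × 2 = 6 from the double-bond units + 0 from the BH atom = 6.
Since 6 = 4·1 + 2, the ring meets the 4n+2 criterion.

Aromatic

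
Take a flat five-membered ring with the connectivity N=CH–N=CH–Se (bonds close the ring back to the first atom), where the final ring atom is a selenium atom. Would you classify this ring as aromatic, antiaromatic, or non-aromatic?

Aromatic

Check conjugation: every atom in a ring double bond is sp² and brings one electron to the p orbital; each =N– nitrogen is pyridine-type (lone pair in the sp² plane, one electron in the p orbital); the selenium donates one lone pair from its p orbital — every position has a p orbital, so the cyclic π system is continuous.
π-electron count: 2 × 2 = 4 from the double-bond units + 2 from the Se atom = 6.
That gives a 4n+2 count (6, n = 1).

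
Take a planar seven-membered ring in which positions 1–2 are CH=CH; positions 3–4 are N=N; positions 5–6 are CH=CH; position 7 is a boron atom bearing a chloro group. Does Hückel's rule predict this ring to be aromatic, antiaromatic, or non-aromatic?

The p orbitals form a continuous loop: the double-bond atoms are sp², each contributing one p electron; each =N– nitrogen is pyridine-type (lone pair in the sp² plane, one electron in the p orbital); the boron has an empty p orbital. The ring is fully conjugated.
Counting π electrons: 3 × 2 = 6 from the double-bond units + 0 from the B(chloro) atom = 6.
Since 6 = 4·1 + 2, the ring meets the 4n+2 criterion.

Aromatic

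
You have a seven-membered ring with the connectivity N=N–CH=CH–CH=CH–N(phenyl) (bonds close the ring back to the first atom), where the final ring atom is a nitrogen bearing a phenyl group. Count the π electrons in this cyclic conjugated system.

8

Every ring atom contributes a p orbital perpendicular to the ring (each doubly-bonded ring atom is sp² with one p-orbital electron; each =N– nitrogen is pyridine-type (lone pair in the sp² plane, one electron in the p orbital); the pyrrole-type nitrogen donates its lone pair from the p orbital), so the π system is cyclic and fully conjugated.
Tallying contributions gives 3 × 2 = 6 from the double-bond units + 2 from the N(phenyl) atom = 8.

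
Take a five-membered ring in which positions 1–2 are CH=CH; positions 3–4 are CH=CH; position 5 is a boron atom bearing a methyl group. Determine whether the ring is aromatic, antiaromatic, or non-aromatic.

Antiaromatic

Check conjugation: the double-bond atoms are sp², each contributing one p electron; the boron has an empty p orbital — every position has a p orbital, so the cyclic π system is continuous.
Adding the contributions, 2 × 2 = 4 from the double-bond units + 0 from the B(methyl) atom = 4.
With 4 = 4·1 π electrons, Hückel's rule classifies the planar ring as antiaromatic.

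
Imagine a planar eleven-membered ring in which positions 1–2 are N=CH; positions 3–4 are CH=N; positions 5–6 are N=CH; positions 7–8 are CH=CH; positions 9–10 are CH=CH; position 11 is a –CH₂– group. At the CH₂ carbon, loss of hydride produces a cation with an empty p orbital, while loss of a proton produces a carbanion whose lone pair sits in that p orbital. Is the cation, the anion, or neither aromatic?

In both ions every ring atom is sp² and contributes a p orbital, so both rings are fully conjugated.
Cation: 5 × 2 + 0 = 10 π electrons → 4(2)+2, aromatic.
Anion: 5 × 2 + 2 = 12 π electrons → 4(3), antiaromatic.

The cation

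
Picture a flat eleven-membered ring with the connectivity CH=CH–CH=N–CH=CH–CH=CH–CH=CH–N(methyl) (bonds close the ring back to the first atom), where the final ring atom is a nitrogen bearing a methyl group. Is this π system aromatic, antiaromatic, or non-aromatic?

Antiaromatic

Every ring atom contributes a p orbital perpendicular to the ring (the double-bond atoms are sp², each contributing one p electron; each =N– nitrogen is pyridine-type (lone pair in the sp² plane, one electron in the p orbital); the pyrrole-type nitrogen donates its lone pair from the p orbital), so the π system is cyclic and fully conjugated.
π-electron count: 5 × 2 = 10 from the double-bond units + 2 from the N(methyl) atom = 12.
With 12 = 4·3 π electrons, Hückel's rule classifies the planar ring as antiaromatic.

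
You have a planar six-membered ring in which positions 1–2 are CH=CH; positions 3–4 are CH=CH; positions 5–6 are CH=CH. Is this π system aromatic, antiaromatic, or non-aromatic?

The p orbitals form a continuous loop: each doubly-bonded ring atom is sp² with one p-orbital electron. The ring is fully conjugated.
π-electron count: 3 × 2 = 6 from the 3 double-bond units.
Since 6 = 4·1 + 2, the ring meets the 4n+2 criterion.

Aromatic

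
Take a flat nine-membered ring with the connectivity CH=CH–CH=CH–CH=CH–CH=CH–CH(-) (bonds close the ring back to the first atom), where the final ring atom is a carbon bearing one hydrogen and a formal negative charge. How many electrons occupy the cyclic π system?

10

All ring atoms are sp² and supply a p orbital to the ring (the double-bond atoms are sp², each contributing one p electron; the carbanion's lone pair occupies the p orbital); the conjugation is uninterrupted.
Counting π electrons: 4 × 2 = 8 from the double-bond units + 2 from the CH(-) atom = 10.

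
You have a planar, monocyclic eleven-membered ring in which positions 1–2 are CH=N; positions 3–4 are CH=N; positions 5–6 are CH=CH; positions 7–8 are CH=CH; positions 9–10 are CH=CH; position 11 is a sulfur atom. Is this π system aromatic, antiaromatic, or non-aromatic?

The p orbitals form a continuous loop: each doubly-bonded ring atom is sp² with one p-orbital electron; each =N– nitrogen is pyridine-type (lone pair in the sp² plane, one electron in the p orbital); the sulfur donates one lone pair from its p orbital. The ring is fully conjugated.
π-electron count: 5 × 2 = 10 from the double-bond units + 2 from the S atom = 12.
With 12 = 4·3 π electrons, Hückel's rule classifies the planar ring as antiaromatic.

Antiaromatic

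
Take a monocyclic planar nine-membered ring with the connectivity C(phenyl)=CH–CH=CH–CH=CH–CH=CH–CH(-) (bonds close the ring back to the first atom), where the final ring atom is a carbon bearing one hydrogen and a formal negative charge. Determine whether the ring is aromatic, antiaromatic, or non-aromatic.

Every ring atom contributes a p orbital perpendicular to the ring (the double-bond atoms are sp², each contributing one p electron; the carbanion's lone pair occupies the p orbital), so the π system is cyclic and fully conjugated.
Tallying contributions gives 4 × 2 = 8 from the double-bond units + 2 from the CH(-) atom = 10.
That gives a 4n+2 count (10, n = 2).

Aromatic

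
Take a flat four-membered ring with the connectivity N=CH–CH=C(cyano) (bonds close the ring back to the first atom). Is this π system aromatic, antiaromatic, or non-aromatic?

Antiaromatic

The p orbitals form a continuous loop: every atom in a ring double bond is sp² and brings one electron to the p orbital; each =N– nitrogen is pyridine-type (lone pair in the sp² plane, one electron in the p orbital). The ring is fully conjugated.
π-electron count: 2 × 2 = 4 from the 2 double-bond units.
A 4n π count (4, n = 1) in a planar conjugated ring means antiaromatic.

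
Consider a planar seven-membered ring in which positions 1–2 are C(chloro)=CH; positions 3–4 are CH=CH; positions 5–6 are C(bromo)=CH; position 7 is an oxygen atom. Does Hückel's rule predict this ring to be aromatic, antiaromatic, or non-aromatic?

All ring atoms are sp² and supply a p orbital to the ring (the double-bond atoms are sp², each contributing one p electron; the oxygen donates one lone pair from its p orbital); the conjugation is uninterrupted.
Tallying contributions gives 3 × 2 = 6 from the double-bond units + 2 from the O atom = 8.
8 = 4(2); a planar, fully conjugated 4n system is antiaromatic.

Antiaromatic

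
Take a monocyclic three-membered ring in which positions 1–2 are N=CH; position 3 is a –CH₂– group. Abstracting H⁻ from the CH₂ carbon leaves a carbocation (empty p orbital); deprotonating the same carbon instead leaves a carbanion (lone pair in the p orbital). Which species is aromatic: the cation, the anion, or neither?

The cation

In either ion the ring is fully conjugated: every atom, including the new sp² carbon, supplies a p orbital.
Cation: 1 × 2 + 0 = 2 π electrons → 4(0)+2, aromatic.
Anion: 1 × 2 + 2 = 4 π electrons → 4(1), antiaromatic.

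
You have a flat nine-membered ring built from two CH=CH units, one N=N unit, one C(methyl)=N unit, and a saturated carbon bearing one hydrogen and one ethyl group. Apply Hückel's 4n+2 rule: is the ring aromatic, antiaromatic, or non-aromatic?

The CH(ethyl) position has four σ bonds — that saturated carbon is sp³ and has no p orbital in the ring π system — so the cyclic conjugation is interrupted.
Hückel's rule only applies to fully conjugated rings, so this one is simply non-aromatic.

Non-aromatic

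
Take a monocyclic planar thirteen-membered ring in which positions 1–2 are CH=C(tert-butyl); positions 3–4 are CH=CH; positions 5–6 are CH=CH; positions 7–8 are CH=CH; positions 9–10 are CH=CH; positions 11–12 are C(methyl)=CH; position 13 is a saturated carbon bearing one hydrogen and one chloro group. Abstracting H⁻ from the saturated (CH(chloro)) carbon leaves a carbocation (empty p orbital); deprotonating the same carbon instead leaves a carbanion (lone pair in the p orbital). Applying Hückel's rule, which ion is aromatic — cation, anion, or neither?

Once that carbon is sp², every ring atom has a p orbital and both ions are fully conjugated.
Cation: 6 × 2 + 0 = 12 π electrons → 4(3), antiaromatic.
Anion: 6 × 2 + 2 = 14 π electrons → 4(3)+2, aromatic.

The anion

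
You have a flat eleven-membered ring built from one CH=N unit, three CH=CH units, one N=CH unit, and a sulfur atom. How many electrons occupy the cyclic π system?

All ring atoms are sp² and supply a p orbital to the ring (every atom in a ring double bond is sp² and brings one electron to the p orbital; each =N– nitrogen is pyridine-type (lone pair in the sp² plane, one electron in the p orbital); the sulfur donates one lone pair from its p orbital); the conjugation is uninterrupted.
Tallying contributions gives 5 × 2 = 10 from the double-bond units + 2 from the S atom = 12.

12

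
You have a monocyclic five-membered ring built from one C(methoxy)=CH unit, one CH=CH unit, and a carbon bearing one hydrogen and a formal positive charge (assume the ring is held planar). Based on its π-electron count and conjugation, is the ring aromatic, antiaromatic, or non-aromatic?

Antiaromatic

All ring atoms are sp² and supply a p orbital to the ring (every atom in a ring double bond is sp² and brings one electron to the p orbital; the carbocation has an empty p orbital); the conjugation is uninterrupted.
Adding the contributions, 2 × 2 = 4 from the double-bond units + 0 from the CH(+) atom = 4.
4 is a 4n count (n = 1), so the planar conjugated ring is antiaromatic.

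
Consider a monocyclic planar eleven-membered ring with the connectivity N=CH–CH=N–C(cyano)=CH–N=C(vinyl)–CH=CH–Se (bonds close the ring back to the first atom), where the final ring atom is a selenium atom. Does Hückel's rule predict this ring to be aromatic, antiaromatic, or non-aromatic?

Antiaromatic

All ring atoms are sp² and supply a p orbital to the ring (each doubly-bonded ring atom is sp² with one p-orbital electron; each =N– nitrogen is pyridine-type (lone pair in the sp² plane, one electron in the p orbital); the selenium donates one lone pair from its p orbital); the conjugation is uninterrupted.
Tallying contributions gives 5 × 2 = 10 from the double-bond units + 2 from the Se atom = 12.
A 4n π count (12, n = 3) in a planar conjugated ring means antiaromatic.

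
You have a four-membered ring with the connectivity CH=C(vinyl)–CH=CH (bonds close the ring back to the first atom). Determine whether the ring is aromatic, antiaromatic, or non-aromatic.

Antiaromatic

All ring atoms are sp² and supply a p orbital to the ring (each doubly-bonded ring atom is sp² with one p-orbital electron); the conjugation is uninterrupted.
Counting π electrons: 2 × 2 = 4 from the 2 double-bond units.
A 4n π count (4, n = 1) in a planar conjugated ring means antiaromatic.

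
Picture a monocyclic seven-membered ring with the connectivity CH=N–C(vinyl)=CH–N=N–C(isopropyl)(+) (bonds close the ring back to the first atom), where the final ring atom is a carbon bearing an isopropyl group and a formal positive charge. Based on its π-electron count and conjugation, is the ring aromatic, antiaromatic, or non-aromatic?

All ring atoms are sp² and supply a p orbital to the ring (each doubly-bonded ring atom is sp² with one p-orbital electron; the doubly-bonded nitrogens are pyridine-type — their lone pairs lie in the ring plane, leaving one electron in the p orbital; the carbocation has an empty p orbital); the conjugation is uninterrupted.
π-electron count: 3 × 2 = 6 from the double-bond units + 0 from the C(isopropyl)(+) atom = 6.
That gives a 4n+2 count (6, n = 1).

Aromatic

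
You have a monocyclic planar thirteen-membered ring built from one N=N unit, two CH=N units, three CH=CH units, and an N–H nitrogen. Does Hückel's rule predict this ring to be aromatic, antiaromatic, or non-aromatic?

Check conjugation: each doubly-bonded ring atom is sp² with one p-orbital electron; the doubly-bonded nitrogens are pyridine-type — their lone pairs lie in the ring plane, leaving one electron in the p orbital; the pyrrole-type nitrogen donates its lone pair from the p orbital — every position has a p orbital, so the cyclic π system is continuous.
Tallying contributions gives 6 × 2 = 12 from the double-bond units + 2 from the NH atom = 14.
Since 14 = 4·3 + 2, the ring meets the 4n+2 criterion.

Aromatic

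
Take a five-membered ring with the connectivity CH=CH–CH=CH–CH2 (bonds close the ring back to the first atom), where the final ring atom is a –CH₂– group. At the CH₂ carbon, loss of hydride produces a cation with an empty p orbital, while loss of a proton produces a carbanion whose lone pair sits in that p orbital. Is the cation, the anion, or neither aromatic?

Once that carbon is sp², every ring atom has a p orbital and both ions are fully conjugated.
Cation: 2 × 2 + 0 = 4 π electrons → 4(1), antiaromatic.
Anion: 2 × 2 + 2 = 6 π electrons → 4(1)+2, aromatic.

The anion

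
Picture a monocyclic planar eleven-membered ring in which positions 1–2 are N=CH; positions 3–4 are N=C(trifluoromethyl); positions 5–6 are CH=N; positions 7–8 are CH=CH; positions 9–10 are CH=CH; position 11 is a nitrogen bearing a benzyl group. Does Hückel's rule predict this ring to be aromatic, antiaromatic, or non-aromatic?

Antiaromatic

Check conjugation: each doubly-bonded ring atom is sp² with one p-orbital electron; each =N– nitrogen is pyridine-type (lone pair in the sp² plane, one electron in the p orbital); the pyrrole-type nitrogen donates its lone pair from the p orbital — every position has a p orbital, so the cyclic π system is continuous.
Counting π electrons: 5 × 2 = 10 from the double-bond units + 2 from the N(benzyl) atom = 12.
12 is a 4n count (n = 3), so the planar conjugated ring is antiaromatic.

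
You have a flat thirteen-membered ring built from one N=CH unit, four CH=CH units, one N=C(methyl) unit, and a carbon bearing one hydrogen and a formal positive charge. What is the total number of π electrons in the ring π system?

12

Check conjugation: each doubly-bonded ring atom is sp² with one p-orbital electron; each =N– nitrogen is pyridine-type (lone pair in the sp² plane, one electron in the p orbital); the carbocation has an empty p orbital — every position has a p orbital, so the cyclic π system is continuous.
Counting π electrons: 6 × 2 = 12 from the double-bond units + 0 from the CH(+) atom = 12.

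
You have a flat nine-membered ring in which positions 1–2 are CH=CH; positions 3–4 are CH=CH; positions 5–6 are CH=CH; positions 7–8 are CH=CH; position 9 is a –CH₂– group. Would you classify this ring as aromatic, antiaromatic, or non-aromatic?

Non-aromatic

The CH2 position has four σ bonds — the tetrahedral CH₂ carbon is sp³ and has no p orbital in the ring π system — so the cyclic conjugation is interrupted.
Hückel's rule only applies to fully conjugated rings, so this one is simply non-aromatic.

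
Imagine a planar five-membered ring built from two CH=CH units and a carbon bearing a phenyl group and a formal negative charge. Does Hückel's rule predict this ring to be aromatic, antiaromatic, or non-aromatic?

Aromatic

Every ring atom contributes a p orbital perpendicular to the ring (every atom in a ring double bond is sp² and brings one electron to the p orbital; the carbanion's lone pair occupies the p orbital), so the π system is cyclic and fully conjugated.
Adding the contributions, 2 × 2 = 4 from the double-bond units + 2 from the C(phenyl)(-) atom = 6.
6 = 4(1) + 2, which satisfies Hückel's 4n+2 rule.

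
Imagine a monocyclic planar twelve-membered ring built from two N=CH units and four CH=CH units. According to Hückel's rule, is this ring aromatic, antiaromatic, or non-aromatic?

All ring atoms are sp² and supply a p orbital to the ring (each doubly-bonded ring atom is sp² with one p-orbital electron; the doubly-bonded nitrogens are pyridine-type — their lone pairs lie in the ring plane, leaving one electron in the p orbital); the conjugation is uninterrupted.
Counting π electrons: 6 × 2 = 12 from the 6 double-bond units.
12 = 4(3); a planar, fully conjugated 4n system is antiaromatic.

Antiaromatic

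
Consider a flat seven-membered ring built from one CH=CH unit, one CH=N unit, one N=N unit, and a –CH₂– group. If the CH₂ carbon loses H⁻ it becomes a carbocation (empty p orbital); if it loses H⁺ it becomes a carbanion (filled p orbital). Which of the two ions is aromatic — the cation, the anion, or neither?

The cation

In both ions every ring atom is sp² and contributes a p orbital, so both rings are fully conjugated.
Cation: 3 × 2 + 0 = 6 π electrons → 4(1)+2, aromatic.
Anion: 3 × 2 + 2 = 8 π electrons → 4(2), antiaromatic.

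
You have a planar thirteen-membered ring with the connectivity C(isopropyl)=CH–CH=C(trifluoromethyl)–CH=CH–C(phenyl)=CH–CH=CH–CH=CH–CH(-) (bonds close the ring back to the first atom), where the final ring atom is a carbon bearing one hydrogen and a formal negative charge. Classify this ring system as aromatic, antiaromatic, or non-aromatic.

Aromatic

Every ring atom contributes a p orbital perpendicular to the ring (every atom in a ring double bond is sp² and brings one electron to the p orbital; the carbanion's lone pair occupies the p orbital), so the π system is cyclic and fully conjugated.
Counting π electrons: 6 × 2 = 12 from the double-bond units + 2 from the CH(-) atom = 14.
That gives a 4n+2 count (14, n = 3).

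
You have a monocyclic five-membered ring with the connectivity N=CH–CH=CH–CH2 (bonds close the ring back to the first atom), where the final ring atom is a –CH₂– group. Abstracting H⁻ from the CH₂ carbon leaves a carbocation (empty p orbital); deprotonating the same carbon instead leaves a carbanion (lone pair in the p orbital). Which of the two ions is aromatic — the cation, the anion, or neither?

The anion

Once that carbon is sp², every ring atom has a p orbital and both ions are fully conjugated.
Cation: 2 × 2 + 0 = 4 π electrons → 4(1), antiaromatic.
Anion: 2 × 2 + 2 = 6 π electrons → 4(1)+2, aromatic.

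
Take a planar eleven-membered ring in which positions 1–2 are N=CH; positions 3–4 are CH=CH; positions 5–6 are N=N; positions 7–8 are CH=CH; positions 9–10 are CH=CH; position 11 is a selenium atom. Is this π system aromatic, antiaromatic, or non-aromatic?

All ring atoms are sp² and supply a p orbital to the ring (every atom in a ring double bond is sp² and brings one electron to the p orbital; the doubly-bonded nitrogens are pyridine-type — their lone pairs lie in the ring plane, leaving one electron in the p orbital; the selenium donates one lone pair from its p orbital); the conjugation is uninterrupted.
Adding the contributions, 5 × 2 = 10 from the double-bond units + 2 from the Se atom = 12.
A 4n π count (12, n = 3) in a planar conjugated ring means antiaromatic.

Antiaromatic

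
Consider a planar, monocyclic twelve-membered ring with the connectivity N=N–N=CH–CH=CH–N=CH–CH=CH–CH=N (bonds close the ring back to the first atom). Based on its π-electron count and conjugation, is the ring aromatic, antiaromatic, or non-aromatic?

Antiaromatic

All ring atoms are sp² and supply a p orbital to the ring (every atom in a ring double bond is sp² and brings one electron to the p orbital; each =N– nitrogen is pyridine-type (lone pair in the sp² plane, one electron in the p orbital)); the conjugation is uninterrupted.
Counting π electrons: 6 × 2 = 12 from the 6 double-bond units.
12 is a 4n count (n = 3), so the planar conjugated ring is antiaromatic.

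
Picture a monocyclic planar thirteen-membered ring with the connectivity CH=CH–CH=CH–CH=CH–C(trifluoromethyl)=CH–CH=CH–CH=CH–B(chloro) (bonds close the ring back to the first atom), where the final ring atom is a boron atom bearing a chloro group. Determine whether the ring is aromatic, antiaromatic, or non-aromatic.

All ring atoms are sp² and supply a p orbital to the ring (the double-bond atoms are sp², each contributing one p electron; the boron has an empty p orbital); the conjugation is uninterrupted.
Adding the contributions, 6 × 2 = 12 from the double-bond units + 0 from the B(chloro) atom = 12.
12 is a 4n count (n = 3), so the planar conjugated ring is antiaromatic.

Antiaromatic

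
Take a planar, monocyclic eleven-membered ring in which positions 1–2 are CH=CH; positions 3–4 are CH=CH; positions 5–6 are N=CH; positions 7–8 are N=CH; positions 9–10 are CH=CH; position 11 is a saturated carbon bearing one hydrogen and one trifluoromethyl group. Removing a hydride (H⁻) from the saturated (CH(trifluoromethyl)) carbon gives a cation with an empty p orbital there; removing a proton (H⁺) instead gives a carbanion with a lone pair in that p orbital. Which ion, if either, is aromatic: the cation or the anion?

Both ions have a continuous loop of p orbitals — each ring atom is sp².
Cation: 5 × 2 + 0 = 10 π electrons → 4(2)+2, aromatic.
Anion: 5 × 2 + 2 = 12 π electrons → 4(3), antiaromatic.

The cation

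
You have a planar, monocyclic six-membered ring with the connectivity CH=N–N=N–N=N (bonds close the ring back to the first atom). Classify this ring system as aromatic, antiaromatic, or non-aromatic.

Every ring atom contributes a p orbital perpendicular to the ring (every atom in a ring double bond is sp² and brings one electron to the p orbital; each =N– nitrogen is pyridine-type (lone pair in the sp² plane, one electron in the p orbital)), so the π system is cyclic and fully conjugated.
π-electron count: 3 × 2 = 6 from the 3 double-bond units.
With 6 π electrons (n = 1), the Hückel 4n+2 condition holds.

Aromatic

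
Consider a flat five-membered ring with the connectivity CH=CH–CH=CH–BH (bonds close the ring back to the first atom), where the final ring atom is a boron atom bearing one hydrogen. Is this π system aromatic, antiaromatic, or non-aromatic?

Antiaromatic

Every ring atom contributes a p orbital perpendicular to the ring (the double-bond atoms are sp², each contributing one p electron; the boron has an empty p orbital), so the π system is cyclic and fully conjugated.
Tallying contributions gives 2 × 2 = 4 from the double-bond units + 0 from the BH atom = 4.
A 4n π count (4, n = 1) in a planar conjugated ring means antiaromatic.
(This ring is borole.)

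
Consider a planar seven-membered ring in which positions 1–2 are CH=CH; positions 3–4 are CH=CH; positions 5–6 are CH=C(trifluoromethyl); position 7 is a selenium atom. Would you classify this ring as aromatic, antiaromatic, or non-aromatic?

Every ring atom contributes a p orbital perpendicular to the ring (the double-bond atoms are sp², each contributing one p electron; the selenium donates one lone pair from its p orbital), so the π system is cyclic and fully conjugated.
π-electron count: 3 × 2 = 6 from the double-bond units + 2 from the Se atom = 8.
8 = 4(2); a planar, fully conjugated 4n system is antiaromatic.

Antiaromatic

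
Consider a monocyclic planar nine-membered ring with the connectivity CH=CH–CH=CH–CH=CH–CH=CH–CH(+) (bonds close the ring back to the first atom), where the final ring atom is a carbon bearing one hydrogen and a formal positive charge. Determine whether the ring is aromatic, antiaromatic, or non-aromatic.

Check conjugation: each doubly-bonded ring atom is sp² with one p-orbital electron; the carbocation has an empty p orbital — every position has a p orbital, so the cyclic π system is continuous.
Adding the contributions, 4 × 2 = 8 from the double-bond units + 0 from the CH(+) atom = 8.
8 = 4(2); a planar, fully conjugated 4n system is antiaromatic.

Antiaromatic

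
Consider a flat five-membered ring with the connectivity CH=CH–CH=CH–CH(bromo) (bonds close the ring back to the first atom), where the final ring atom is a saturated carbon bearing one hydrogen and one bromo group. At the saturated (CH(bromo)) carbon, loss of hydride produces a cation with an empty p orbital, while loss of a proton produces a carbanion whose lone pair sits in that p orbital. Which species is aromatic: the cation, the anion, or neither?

The anion

Once that carbon is sp², every ring atom has a p orbital and both ions are fully conjugated.
Cation: 2 × 2 + 0 = 4 π electrons → 4(1), antiaromatic.
Anion: 2 × 2 + 2 = 6 π electrons → 4(1)+2, aromatic.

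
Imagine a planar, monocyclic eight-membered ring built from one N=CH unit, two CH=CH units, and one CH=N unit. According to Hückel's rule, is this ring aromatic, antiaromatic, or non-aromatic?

Check conjugation: every atom in a ring double bond is sp² and brings one electron to the p orbital; the doubly-bonded nitrogens are pyridine-type — their lone pairs lie in the ring plane, leaving one electron in the p orbital — every position has a p orbital, so the cyclic π system is continuous.
Counting π electrons: 4 × 2 = 8 from the 4 double-bond units.
8 = 4(2); a planar, fully conjugated 4n system is antiaromatic.

Antiaromatic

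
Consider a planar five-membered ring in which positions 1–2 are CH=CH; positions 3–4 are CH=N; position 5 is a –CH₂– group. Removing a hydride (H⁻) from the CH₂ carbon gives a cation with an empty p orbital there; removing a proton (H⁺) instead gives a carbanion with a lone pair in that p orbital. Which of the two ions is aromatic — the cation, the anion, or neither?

The anion

Both ions have a continuous loop of p orbitals — each ring atom is sp².
Cation: 2 × 2 + 0 = 4 π electrons → 4(1), antiaromatic.
Anion: 2 × 2 + 2 = 6 π electrons → 4(1)+2, aromatic.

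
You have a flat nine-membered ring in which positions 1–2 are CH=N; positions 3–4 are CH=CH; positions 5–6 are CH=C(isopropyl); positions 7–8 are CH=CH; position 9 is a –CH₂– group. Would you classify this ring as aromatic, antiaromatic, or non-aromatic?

Non-aromatic

The CH2 position has four σ bonds — the tetrahedral CH₂ carbon is sp³ and has no p orbital in the ring π system — so the cyclic conjugation is interrupted.
Hückel's rule only applies to fully conjugated rings, so this one is simply non-aromatic.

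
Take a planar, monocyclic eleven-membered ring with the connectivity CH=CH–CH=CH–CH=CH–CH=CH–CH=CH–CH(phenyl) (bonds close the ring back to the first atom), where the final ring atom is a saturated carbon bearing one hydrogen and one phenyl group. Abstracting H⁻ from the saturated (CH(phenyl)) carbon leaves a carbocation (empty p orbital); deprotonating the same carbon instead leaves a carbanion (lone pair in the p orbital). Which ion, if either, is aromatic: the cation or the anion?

The cation

In either ion the ring is fully conjugated: every atom, including the new sp² carbon, supplies a p orbital.
Cation: 5 × 2 + 0 = 10 π electrons → 4(2)+2, aromatic.
Anion: 5 × 2 + 2 = 12 π electrons → 4(3), antiaromatic.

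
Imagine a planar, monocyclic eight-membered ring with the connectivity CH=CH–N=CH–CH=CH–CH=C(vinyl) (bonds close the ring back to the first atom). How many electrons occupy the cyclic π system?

8

Check conjugation: each doubly-bonded ring atom is sp² with one p-orbital electron; each =N– nitrogen is pyridine-type (lone pair in the sp² plane, one electron in the p orbital) — every position has a p orbital, so the cyclic π system is continuous.
Counting π electrons: 4 × 2 = 8 from the 4 double-bond units.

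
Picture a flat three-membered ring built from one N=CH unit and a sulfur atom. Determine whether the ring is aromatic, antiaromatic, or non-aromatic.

The p orbitals form a continuous loop: every atom in a ring double bond is sp² and brings one electron to the p orbital; the doubly-bonded nitrogens are pyridine-type — their lone pairs lie in the ring plane, leaving one electron in the p orbital; the sulfur donates one lone pair from its p orbital. The ring is fully conjugated.
Tallying contributions gives 1 × 2 = 2 from the double-bond unit + 2 from the S atom = 4.
4 = 4(1); a planar, fully conjugated 4n system is antiaromatic.

Antiaromatic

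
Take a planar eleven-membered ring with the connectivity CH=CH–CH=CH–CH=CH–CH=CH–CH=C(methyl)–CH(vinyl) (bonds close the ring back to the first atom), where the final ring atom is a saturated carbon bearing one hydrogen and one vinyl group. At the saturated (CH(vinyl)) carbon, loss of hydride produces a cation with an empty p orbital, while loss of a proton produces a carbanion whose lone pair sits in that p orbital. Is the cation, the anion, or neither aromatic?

The cation

Both ions have a continuous loop of p orbitals — each ring atom is sp².
Cation: 5 × 2 + 0 = 10 π electrons → 4(2)+2, aromatic.
Anion: 5 × 2 + 2 = 12 π electrons → 4(3), antiaromatic.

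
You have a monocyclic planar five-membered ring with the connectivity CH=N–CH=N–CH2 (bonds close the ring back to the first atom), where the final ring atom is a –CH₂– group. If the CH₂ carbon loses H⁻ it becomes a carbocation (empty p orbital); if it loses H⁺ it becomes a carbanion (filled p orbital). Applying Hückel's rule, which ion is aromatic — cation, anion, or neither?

The anion

In either ion the ring is fully conjugated: every atom, including the new sp² carbon, supplies a p orbital.
Cation: 2 × 2 + 0 = 4 π electrons → 4(1), antiaromatic.
Anion: 2 × 2 + 2 = 6 π electrons → 4(1)+2, aromatic.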